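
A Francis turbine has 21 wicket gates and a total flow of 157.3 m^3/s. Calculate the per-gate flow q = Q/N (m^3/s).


q = 157.3 / 21 = 7.4905 m^3/s


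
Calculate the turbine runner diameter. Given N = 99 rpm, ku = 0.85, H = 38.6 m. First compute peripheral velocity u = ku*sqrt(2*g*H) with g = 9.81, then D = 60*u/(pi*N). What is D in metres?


u = 0.85 * sqrt(2*9.81*38.6) = 23.3917 m/s
D = 60 * 23.3917 / (pi * 99) = 4.5126 m


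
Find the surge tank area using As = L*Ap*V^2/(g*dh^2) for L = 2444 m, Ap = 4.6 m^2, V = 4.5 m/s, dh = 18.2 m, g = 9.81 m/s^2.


As = 2444 * 4.6 * 4.5^2 / (9.81 * 18.2^2) = 70.0603 m^2


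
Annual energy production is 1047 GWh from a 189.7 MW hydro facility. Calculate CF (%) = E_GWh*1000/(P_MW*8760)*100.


CF = 1047 * 1000 / (189.7 * 8760) * 100 = 63.0050 %


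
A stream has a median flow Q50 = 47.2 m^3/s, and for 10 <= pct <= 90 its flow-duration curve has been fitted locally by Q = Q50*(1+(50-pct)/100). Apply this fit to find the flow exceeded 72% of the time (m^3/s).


Q = 47.2 * (1 + (50 - 72)/100) = 36.8160 m^3/s


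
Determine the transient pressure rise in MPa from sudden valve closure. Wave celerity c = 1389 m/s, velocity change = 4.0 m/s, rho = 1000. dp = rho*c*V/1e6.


dp = 1000 * 1389 * 4.0 / 1e6 = 5.5560 MPa


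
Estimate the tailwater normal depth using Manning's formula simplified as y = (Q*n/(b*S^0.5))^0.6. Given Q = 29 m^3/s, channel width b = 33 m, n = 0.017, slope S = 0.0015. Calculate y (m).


y = (29 * 0.017 / (33 * 0.0015^0.5))^0.6 = 0.5646 m


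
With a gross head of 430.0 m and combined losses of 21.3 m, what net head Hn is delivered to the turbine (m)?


Hn = 430.0 - 21.3 = 408.7000 m


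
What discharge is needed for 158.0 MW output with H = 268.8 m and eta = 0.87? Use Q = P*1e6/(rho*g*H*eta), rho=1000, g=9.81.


Q = 158.0 * 1e6 / (1000 * 9.81 * 268.8 * 0.87) = 68.8715 m^3/s


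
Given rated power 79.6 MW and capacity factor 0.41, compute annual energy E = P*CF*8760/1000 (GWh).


E = 79.6 * 0.41 * 8760 / 1000 = 285.8914 GWh


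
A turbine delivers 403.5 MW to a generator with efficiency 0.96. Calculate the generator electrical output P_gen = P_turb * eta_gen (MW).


P_gen = 403.5 * 0.96 = 387.3600 MW


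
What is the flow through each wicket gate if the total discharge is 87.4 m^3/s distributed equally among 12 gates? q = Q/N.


q = 87.4 / 12 = 7.2833 m^3/s


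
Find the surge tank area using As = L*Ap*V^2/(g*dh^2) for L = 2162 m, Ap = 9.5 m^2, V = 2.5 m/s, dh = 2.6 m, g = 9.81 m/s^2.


As = 2162 * 9.5 * 2.5^2 / (9.81 * 2.6^2) = 1935.7248 m^2


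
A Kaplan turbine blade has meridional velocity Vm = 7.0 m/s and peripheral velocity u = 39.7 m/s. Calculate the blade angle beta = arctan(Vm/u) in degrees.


beta = arctan(7.0 / 39.7) = 9.9997 degrees


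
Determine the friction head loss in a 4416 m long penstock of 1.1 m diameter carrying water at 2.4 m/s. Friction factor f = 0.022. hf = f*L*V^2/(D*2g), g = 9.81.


hf = 0.022 * 4416 * 2.4^2 / (1.1 * 2 * 9.81) = 25.9288 m


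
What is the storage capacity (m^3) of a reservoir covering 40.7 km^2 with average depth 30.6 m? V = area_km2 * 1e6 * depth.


V = 40.7 * 1e6 * 30.6 = 1.2454e+09 m^3


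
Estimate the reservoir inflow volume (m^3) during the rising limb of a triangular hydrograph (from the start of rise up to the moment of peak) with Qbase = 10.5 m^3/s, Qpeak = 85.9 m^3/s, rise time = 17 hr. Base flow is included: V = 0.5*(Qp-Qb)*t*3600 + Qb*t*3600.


V = 0.5*(85.9 - 10.5)*17*3600 + 10.5*17*3600 = 2.9498e+06 m^3


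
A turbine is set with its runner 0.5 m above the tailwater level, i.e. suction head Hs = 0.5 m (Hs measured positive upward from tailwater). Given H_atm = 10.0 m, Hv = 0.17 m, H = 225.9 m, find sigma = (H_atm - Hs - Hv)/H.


sigma = (10.0 - 0.5 - 0.17) / 225.9 = 0.0413


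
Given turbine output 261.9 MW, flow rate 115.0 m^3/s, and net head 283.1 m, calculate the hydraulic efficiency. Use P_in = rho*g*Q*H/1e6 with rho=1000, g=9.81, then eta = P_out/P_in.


P_in = 1000 * 9.81 * 115.0 * 283.1 / 1e6 = 319.3793 MW
eta = 261.9 / 319.3793 = 0.8200


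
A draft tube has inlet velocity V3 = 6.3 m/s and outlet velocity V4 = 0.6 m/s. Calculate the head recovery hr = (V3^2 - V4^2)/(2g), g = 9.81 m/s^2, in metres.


hr = (6.3^2 - 0.6^2) / (2*9.81) = 2.0046 m


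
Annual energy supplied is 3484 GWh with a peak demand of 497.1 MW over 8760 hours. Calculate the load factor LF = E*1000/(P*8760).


LF = 3484 * 1000 / (497.1 * 8760) = 0.8001


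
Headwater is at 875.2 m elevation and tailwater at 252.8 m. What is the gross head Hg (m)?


Hg = 875.2 - 252.8 = 622.4000 m


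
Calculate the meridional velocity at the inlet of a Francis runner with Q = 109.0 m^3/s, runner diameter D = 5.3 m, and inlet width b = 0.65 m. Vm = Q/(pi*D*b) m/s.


Vm = 109.0 / (pi * 5.3 * 0.65) = 10.0713 m/s


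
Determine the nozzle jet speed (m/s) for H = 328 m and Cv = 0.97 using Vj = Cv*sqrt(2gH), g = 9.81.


Vj = 0.97 * sqrt(2*9.81*328) = 77.8141 m/s


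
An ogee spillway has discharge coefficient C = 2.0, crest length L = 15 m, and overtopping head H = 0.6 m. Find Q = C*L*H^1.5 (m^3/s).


Q = 2.0 * 15 * 0.6^1.5 = 13.9427 m^3/s


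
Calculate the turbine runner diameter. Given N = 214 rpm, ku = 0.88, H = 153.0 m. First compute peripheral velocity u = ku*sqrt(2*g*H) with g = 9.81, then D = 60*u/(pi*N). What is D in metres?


u = 0.88 * sqrt(2*9.81*153.0) = 48.2145 m/s
D = 60 * 48.2145 / (pi * 214) = 4.3029 m


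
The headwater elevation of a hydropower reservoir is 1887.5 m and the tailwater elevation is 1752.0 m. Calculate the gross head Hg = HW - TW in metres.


Hg = 1887.5 - 1752.0 = 135.5000 m


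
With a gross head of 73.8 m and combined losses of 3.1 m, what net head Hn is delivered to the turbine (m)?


Hn = 73.8 - 3.1 = 70.7000 m


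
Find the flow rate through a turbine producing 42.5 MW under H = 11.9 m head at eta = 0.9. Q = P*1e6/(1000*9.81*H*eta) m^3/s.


Q = 42.5 * 1e6 / (1000 * 9.81 * 11.9 * 0.9) = 404.5111 m^3/s


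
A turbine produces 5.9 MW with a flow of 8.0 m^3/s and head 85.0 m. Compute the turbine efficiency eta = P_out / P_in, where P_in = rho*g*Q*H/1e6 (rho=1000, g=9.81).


P_in = 1000 * 9.81 * 8.0 * 85.0 / 1e6 = 6.6708 MW
eta = 5.9 / 6.6708 = 0.8845


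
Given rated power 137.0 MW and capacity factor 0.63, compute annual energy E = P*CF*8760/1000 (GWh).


E = 137.0 * 0.63 * 8760 / 1000 = 756.0756 GWh


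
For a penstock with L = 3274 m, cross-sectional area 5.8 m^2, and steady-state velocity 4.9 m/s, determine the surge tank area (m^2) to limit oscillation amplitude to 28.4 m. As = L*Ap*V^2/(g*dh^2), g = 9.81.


As = 3274 * 5.8 * 4.9^2 / (9.81 * 28.4^2) = 57.6226 m^2


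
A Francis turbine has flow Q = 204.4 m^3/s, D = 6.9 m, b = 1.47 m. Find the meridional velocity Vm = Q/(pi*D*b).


Vm = 204.4 / (pi * 6.9 * 1.47) = 6.4145 m/s


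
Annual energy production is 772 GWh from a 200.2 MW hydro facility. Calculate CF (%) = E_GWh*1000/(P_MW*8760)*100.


CF = 772 * 1000 / (200.2 * 8760) * 100 = 44.0199 %


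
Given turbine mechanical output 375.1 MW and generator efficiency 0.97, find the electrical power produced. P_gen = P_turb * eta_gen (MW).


P_gen = 375.1 * 0.97 = 363.8470 MW


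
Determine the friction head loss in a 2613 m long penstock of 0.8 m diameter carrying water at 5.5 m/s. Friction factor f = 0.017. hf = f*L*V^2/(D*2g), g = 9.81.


hf = 0.017 * 2613 * 5.5^2 / (0.8 * 2 * 9.81) = 85.6100 m


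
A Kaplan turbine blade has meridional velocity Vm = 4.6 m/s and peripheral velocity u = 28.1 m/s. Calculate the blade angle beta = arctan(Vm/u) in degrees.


beta = arctan(4.6 / 28.1) = 9.2969 degrees


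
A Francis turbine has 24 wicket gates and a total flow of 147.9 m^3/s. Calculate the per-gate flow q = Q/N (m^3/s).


q = 147.9 / 24 = 6.1625 m^3/s


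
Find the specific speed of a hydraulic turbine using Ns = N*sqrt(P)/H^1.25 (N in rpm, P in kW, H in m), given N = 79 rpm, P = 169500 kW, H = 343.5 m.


Ns = 79 * 169500^0.5 / 343.5^1.25 = 21.9940


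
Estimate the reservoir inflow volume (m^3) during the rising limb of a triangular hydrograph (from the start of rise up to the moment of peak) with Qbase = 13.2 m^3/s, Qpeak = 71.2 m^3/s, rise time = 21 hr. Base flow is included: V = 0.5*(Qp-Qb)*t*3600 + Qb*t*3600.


V = 0.5*(71.2 - 13.2)*21*3600 + 13.2*21*3600 = 3.1903e+06 m^3


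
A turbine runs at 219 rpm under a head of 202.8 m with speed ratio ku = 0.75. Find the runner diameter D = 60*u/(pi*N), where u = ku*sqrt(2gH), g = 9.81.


u = 0.75 * sqrt(2*9.81*202.8) = 47.3091 m/s
D = 60 * 47.3091 / (pi * 219) = 4.1257 m


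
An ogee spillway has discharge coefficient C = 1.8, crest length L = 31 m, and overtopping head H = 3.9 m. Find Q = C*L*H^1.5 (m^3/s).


Q = 1.8 * 31 * 3.9^1.5 = 429.7651 m^3/s


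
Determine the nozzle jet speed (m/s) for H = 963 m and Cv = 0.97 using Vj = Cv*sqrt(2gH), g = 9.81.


Vj = 0.97 * sqrt(2*9.81*963) = 133.3320 m/s


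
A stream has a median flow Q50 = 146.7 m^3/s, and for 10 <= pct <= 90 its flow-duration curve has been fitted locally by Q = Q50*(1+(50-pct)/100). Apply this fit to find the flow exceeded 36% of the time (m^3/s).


Q = 146.7 * (1 + (50 - 36)/100) = 167.2380 m^3/s


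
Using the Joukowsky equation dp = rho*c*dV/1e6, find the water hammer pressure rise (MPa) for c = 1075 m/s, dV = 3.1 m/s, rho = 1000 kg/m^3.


dp = 1000 * 1075 * 3.1 / 1e6 = 3.3325 MPa


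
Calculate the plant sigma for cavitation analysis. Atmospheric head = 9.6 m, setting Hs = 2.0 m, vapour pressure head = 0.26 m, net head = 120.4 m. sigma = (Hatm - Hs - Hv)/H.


sigma = (9.6 - 2.0 - 0.26) / 120.4 = 0.0610


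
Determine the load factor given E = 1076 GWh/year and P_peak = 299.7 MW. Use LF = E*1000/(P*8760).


LF = 1076 * 1000 / (299.7 * 8760) = 0.4098


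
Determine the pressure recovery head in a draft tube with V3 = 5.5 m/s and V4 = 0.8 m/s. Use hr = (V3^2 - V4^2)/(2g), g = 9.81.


hr = (5.5^2 - 0.8^2) / (2*9.81) = 1.5092 m


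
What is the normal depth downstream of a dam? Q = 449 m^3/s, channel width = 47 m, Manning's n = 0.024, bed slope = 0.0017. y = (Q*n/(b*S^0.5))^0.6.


y = (449 * 0.024 / (47 * 0.0017^0.5))^0.6 = 2.7995 m


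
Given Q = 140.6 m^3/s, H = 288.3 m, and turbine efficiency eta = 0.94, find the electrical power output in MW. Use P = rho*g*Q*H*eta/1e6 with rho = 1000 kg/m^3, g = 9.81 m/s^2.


P = 1000 * 9.81 * 140.6 * 288.3 * 0.94 / 1e6 = 373.7893 MW


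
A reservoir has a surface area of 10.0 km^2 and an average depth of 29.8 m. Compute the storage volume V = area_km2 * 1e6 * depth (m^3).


V = 10.0 * 1e6 * 29.8 = 2.9800e+08 m^3


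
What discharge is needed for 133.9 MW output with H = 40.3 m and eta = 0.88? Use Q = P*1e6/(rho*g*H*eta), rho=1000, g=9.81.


Q = 133.9 * 1e6 / (1000 * 9.81 * 40.3 * 0.88) = 384.8787 m^3/s


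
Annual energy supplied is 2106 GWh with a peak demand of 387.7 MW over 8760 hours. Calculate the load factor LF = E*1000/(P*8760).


LF = 2106 * 1000 / (387.7 * 8760) = 0.6201


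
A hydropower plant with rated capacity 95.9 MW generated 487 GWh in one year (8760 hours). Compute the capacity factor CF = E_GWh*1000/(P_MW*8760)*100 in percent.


CF = 487 * 1000 / (95.9 * 8760) * 100 = 57.9704 %


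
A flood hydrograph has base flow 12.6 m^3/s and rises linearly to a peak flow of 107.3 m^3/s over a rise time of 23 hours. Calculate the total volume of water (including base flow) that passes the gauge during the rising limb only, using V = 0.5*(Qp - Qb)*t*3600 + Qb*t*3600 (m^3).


V = 0.5*(107.3 - 12.6)*23*3600 + 12.6*23*3600 = 4.9639e+06 m^3


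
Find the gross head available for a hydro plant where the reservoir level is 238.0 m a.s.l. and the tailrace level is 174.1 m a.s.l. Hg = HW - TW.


Hg = 238.0 - 174.1 = 63.9000 m


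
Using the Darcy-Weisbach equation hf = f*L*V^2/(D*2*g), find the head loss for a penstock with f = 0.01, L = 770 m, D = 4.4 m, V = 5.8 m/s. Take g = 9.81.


hf = 0.01 * 770 * 5.8^2 / (4.4 * 2 * 9.81) = 3.0005 m


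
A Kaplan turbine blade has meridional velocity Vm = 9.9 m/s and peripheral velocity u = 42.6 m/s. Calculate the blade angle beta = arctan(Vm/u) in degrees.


beta = arctan(9.9 / 42.6) = 13.0830 degrees


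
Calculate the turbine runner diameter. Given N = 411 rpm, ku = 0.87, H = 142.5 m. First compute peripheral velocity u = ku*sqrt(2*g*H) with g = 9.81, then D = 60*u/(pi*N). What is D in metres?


u = 0.87 * sqrt(2*9.81*142.5) = 46.0019 m/s
D = 60 * 46.0019 / (pi * 411) = 2.1376 m


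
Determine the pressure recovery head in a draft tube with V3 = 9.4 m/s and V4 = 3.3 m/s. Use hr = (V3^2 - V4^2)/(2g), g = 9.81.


hr = (9.4^2 - 3.3^2) / (2*9.81) = 3.9485 m


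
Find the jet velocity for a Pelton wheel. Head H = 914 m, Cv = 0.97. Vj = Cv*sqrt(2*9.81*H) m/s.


Vj = 0.97 * sqrt(2*9.81*914) = 129.8956 m/s


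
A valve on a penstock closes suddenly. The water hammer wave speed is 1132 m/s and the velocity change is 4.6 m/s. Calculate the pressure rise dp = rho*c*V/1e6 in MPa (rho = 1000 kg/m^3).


dp = 1000 * 1132 * 4.6 / 1e6 = 5.2072 MPa


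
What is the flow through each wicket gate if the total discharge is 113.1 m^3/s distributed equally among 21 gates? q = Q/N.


q = 113.1 / 21 = 5.3857 m^3/s


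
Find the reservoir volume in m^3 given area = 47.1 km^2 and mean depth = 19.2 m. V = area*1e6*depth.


V = 47.1 * 1e6 * 19.2 = 9.0432e+08 m^3


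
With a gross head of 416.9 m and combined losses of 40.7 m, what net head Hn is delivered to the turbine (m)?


Hn = 416.9 - 40.7 = 376.2000 m


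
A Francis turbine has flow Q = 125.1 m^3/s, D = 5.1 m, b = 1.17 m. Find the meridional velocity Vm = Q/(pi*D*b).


Vm = 125.1 / (pi * 5.1 * 1.17) = 6.6735 m/s


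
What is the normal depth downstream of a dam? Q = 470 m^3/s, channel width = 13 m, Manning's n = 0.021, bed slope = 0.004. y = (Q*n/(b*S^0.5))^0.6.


y = (470 * 0.021 / (13 * 0.004^0.5))^0.6 = 4.4423 m


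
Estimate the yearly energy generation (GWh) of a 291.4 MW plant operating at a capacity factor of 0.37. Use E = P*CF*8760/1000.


E = 291.4 * 0.37 * 8760 / 1000 = 944.4857 GWh


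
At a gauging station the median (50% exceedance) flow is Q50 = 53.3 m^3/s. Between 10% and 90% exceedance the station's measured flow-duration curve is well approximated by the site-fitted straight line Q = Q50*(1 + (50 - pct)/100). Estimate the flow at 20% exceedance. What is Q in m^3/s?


Q = 53.3 * (1 + (50 - 20)/100) = 69.2900 m^3/s


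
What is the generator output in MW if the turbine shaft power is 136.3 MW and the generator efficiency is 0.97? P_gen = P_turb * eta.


P_gen = 136.3 * 0.97 = 132.2110 MW


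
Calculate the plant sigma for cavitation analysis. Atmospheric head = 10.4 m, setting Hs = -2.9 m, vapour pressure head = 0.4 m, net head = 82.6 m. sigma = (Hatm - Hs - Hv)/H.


sigma = (10.4 - (-2.9) - 0.4) / 82.6 = 0.1562


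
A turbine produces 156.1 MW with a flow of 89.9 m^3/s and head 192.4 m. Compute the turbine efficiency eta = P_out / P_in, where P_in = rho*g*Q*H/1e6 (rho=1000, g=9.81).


P_in = 1000 * 9.81 * 89.9 * 192.4 / 1e6 = 169.6812 MW
eta = 156.1 / 169.6812 = 0.9200


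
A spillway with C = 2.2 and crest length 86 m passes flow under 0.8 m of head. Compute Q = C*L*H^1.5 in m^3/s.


Q = 2.2 * 86 * 0.8^1.5 = 135.3805 m^3/s


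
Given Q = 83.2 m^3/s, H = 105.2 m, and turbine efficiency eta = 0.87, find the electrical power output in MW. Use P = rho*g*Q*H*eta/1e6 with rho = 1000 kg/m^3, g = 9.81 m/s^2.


P = 1000 * 9.81 * 83.2 * 105.2 * 0.87 / 1e6 = 74.7012 MW


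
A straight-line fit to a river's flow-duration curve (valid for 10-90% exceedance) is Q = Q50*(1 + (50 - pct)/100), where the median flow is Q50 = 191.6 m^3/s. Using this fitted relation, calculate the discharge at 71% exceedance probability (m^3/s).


Q = 191.6 * (1 + (50 - 71)/100) = 151.3640 m^3/s


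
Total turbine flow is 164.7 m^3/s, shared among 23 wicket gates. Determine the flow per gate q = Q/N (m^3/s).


q = 164.7 / 23 = 7.1609 m^3/s


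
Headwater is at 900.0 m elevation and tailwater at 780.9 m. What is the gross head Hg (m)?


Hg = 900.0 - 780.9 = 119.1000 m


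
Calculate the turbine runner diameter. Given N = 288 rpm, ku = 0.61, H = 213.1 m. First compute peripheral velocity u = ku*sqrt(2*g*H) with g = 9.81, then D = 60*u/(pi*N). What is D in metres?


u = 0.61 * sqrt(2*9.81*213.1) = 39.4431 m/s
D = 60 * 39.4431 / (pi * 288) = 2.6157 m


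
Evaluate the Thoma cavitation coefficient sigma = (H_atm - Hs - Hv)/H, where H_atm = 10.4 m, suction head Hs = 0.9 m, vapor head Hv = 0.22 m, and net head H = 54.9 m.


sigma = (10.4 - 0.9 - 0.22) / 54.9 = 0.1690


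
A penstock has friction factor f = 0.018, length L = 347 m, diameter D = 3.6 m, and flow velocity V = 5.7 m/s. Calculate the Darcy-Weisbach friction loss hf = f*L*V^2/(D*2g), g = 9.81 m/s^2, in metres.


hf = 0.018 * 347 * 5.7^2 / (3.6 * 2 * 9.81) = 2.8731 m


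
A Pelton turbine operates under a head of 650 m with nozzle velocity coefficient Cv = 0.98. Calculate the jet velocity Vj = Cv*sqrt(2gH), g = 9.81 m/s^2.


Vj = 0.98 * sqrt(2*9.81*650) = 110.6706 m/s


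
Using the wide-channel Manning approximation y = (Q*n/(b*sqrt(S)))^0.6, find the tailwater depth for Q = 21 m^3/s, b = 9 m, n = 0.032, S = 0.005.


y = (21 * 0.032 / (9 * 0.005^0.5))^0.6 = 1.0332 m


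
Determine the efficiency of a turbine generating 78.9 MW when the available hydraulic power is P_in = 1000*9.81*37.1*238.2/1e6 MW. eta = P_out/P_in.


P_in = 1000 * 9.81 * 37.1 * 238.2 / 1e6 = 86.6931 MW
eta = 78.9 / 86.6931 = 0.9101


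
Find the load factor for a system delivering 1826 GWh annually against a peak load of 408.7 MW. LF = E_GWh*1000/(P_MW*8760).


LF = 1826 * 1000 / (408.7 * 8760) = 0.5100


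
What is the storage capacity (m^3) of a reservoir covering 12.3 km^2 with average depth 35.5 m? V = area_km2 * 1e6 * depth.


V = 12.3 * 1e6 * 35.5 = 4.3665e+08 m^3


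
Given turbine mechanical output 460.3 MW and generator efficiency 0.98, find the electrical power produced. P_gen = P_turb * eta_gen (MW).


P_gen = 460.3 * 0.98 = 451.0940 MW


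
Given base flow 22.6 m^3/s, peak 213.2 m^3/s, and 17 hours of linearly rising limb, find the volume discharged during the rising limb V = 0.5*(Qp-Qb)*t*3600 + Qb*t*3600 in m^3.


V = 0.5*(213.2 - 22.6)*17*3600 + 22.6*17*3600 = 7.2155e+06 m^3


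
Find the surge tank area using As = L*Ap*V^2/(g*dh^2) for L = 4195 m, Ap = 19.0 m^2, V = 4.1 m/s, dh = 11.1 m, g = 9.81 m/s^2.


As = 4195 * 19.0 * 4.1^2 / (9.81 * 11.1^2) = 1108.5067 m^2


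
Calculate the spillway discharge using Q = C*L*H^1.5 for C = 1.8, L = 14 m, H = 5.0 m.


Q = 1.8 * 14 * 5.0^1.5 = 281.7446 m^3/s


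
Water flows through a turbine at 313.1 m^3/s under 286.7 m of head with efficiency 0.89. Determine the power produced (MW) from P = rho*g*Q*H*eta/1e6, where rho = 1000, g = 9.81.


P = 1000 * 9.81 * 313.1 * 286.7 * 0.89 / 1e6 = 783.7360 MW


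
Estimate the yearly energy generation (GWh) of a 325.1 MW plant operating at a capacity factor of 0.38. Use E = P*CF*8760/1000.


E = 325.1 * 0.38 * 8760 / 1000 = 1082.1929 GWh


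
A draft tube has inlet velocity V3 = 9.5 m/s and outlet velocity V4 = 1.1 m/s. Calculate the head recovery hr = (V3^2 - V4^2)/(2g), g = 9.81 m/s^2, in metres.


hr = (9.5^2 - 1.1^2) / (2*9.81) = 4.5382 m


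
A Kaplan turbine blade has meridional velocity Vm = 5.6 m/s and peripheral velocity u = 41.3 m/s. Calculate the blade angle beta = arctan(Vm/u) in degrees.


beta = arctan(5.6 / 41.3) = 7.7218 degrees


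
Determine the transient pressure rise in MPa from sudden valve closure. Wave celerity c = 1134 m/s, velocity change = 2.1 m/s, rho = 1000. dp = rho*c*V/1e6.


dp = 1000 * 1134 * 2.1 / 1e6 = 2.3814 MPa


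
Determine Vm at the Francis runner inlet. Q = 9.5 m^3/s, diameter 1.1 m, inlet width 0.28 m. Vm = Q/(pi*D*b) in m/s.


Vm = 9.5 / (pi * 1.1 * 0.28) = 9.8180 m/s


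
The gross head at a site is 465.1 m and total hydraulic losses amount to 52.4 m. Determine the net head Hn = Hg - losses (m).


Hn = 465.1 - 52.4 = 412.7000 m


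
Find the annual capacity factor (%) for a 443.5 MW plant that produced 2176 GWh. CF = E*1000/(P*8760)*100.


CF = 2176 * 1000 / (443.5 * 8760) * 100 = 56.0094 %


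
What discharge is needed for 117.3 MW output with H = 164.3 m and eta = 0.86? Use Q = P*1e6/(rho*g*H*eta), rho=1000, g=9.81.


Q = 117.3 * 1e6 / (1000 * 9.81 * 164.3 * 0.86) = 84.6239 m^3/s


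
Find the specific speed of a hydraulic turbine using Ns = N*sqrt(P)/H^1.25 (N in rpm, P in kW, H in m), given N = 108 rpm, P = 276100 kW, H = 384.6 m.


Ns = 108 * 276100^0.5 / 384.6^1.25 = 33.3193


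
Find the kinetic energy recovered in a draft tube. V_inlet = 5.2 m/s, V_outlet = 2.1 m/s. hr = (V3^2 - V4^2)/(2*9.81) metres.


hr = (5.2^2 - 2.1^2) / (2*9.81) = 1.1534 m


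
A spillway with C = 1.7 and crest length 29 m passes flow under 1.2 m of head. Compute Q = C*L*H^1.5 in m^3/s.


Q = 1.7 * 29 * 1.2^1.5 = 64.8065 m^3/s


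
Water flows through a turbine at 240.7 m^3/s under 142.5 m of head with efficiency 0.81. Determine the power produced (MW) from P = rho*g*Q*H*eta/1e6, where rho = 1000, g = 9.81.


P = 1000 * 9.81 * 240.7 * 142.5 * 0.81 / 1e6 = 272.5492 MW


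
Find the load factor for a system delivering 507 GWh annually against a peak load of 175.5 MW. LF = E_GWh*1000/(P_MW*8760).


LF = 507 * 1000 / (175.5 * 8760) = 0.3298


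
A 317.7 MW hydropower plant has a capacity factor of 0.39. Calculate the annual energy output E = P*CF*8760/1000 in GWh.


E = 317.7 * 0.39 * 8760 / 1000 = 1085.3903 GWh


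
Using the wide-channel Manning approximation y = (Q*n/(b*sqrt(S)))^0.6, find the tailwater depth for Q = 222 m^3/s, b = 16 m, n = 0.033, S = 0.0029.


y = (222 * 0.033 / (16 * 0.0029^0.5))^0.6 = 3.6118 m


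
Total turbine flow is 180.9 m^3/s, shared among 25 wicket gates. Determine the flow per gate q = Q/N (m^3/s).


q = 180.9 / 25 = 7.2360 m^3/s


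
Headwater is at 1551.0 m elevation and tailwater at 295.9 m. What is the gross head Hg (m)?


Hg = 1551.0 - 295.9 = 1255.1000 m


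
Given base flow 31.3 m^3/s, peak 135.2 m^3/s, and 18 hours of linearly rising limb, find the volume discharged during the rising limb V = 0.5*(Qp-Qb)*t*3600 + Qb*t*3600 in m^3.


V = 0.5*(135.2 - 31.3)*18*3600 + 31.3*18*3600 = 5.3946e+06 m^3


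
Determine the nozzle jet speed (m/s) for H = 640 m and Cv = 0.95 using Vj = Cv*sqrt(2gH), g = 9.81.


Vj = 0.95 * sqrt(2*9.81*640) = 106.4543 m/s


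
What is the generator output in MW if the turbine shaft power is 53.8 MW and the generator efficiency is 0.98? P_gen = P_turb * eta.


P_gen = 53.8 * 0.98 = 52.7240 MW


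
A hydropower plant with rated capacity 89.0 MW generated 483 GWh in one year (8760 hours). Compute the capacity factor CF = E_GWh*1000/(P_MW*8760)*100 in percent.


CF = 483 * 1000 / (89.0 * 8760) * 100 = 61.9517 %


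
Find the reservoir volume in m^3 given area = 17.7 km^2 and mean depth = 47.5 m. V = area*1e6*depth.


V = 17.7 * 1e6 * 47.5 = 8.4075e+08 m^3


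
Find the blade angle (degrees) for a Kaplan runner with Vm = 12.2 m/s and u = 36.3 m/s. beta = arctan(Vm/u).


beta = arctan(12.2 / 36.3) = 18.5769 degrees


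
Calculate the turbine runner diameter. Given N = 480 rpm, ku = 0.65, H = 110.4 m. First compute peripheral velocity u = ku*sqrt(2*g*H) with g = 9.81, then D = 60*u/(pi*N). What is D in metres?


u = 0.65 * sqrt(2*9.81*110.4) = 30.2515 m/s
D = 60 * 30.2515 / (pi * 480) = 1.2037 m


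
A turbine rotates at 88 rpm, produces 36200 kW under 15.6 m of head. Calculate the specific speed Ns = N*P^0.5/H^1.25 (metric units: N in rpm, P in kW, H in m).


Ns = 88 * 36200^0.5 / 15.6^1.25 = 540.0466


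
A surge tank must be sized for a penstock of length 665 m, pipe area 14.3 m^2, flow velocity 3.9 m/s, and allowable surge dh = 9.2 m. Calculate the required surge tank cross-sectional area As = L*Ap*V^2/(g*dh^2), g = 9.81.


As = 665 * 14.3 * 3.9^2 / (9.81 * 9.2^2) = 174.1976 m^2


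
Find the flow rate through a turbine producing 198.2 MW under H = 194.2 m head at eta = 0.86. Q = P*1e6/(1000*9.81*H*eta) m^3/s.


Q = 198.2 * 1e6 / (1000 * 9.81 * 194.2 * 0.86) = 120.9726 m^3/s


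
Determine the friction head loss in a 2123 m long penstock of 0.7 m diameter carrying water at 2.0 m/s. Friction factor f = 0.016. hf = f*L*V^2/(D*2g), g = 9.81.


hf = 0.016 * 2123 * 2.0^2 / (0.7 * 2 * 9.81) = 9.8931 m


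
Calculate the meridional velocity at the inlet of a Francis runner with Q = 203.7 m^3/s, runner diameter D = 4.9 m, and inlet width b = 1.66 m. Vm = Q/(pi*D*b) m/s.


Vm = 203.7 / (pi * 4.9 * 1.66) = 7.9714 m/s


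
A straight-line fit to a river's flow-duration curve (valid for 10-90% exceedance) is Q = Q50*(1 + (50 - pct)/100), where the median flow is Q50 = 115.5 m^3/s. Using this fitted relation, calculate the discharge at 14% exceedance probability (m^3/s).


Q = 115.5 * (1 + (50 - 14)/100) = 157.0800 m^3/s


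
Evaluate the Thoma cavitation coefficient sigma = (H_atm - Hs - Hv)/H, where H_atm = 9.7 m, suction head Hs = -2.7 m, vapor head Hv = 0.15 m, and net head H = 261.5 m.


sigma = (9.7 - (-2.7) - 0.15) / 261.5 = 0.0468


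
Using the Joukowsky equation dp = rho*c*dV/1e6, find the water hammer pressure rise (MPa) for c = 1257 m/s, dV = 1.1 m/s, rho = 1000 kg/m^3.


dp = 1000 * 1257 * 1.1 / 1e6 = 1.3827 MPa


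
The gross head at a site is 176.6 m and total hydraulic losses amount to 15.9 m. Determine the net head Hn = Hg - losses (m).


Hn = 176.6 - 15.9 = 160.7000 m


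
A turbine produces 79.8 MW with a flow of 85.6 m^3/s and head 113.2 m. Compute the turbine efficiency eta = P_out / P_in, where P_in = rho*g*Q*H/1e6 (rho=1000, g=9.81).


P_in = 1000 * 9.81 * 85.6 * 113.2 / 1e6 = 95.0581 MW
eta = 79.8 / 95.0581 = 0.8395


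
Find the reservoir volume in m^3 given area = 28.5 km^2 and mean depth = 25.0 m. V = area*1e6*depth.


V = 28.5 * 1e6 * 25.0 = 7.1250e+08 m^3


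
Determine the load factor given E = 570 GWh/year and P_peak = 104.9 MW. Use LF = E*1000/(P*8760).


LF = 570 * 1000 / (104.9 * 8760) = 0.6203


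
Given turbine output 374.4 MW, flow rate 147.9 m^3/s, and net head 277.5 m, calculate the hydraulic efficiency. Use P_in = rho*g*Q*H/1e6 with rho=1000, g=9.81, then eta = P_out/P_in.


P_in = 1000 * 9.81 * 147.9 * 277.5 / 1e6 = 402.6245 MW
eta = 374.4 / 402.6245 = 0.9299


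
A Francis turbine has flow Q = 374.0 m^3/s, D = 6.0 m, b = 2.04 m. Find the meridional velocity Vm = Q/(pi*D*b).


Vm = 374.0 / (pi * 6.0 * 2.04) = 9.7261 m/s


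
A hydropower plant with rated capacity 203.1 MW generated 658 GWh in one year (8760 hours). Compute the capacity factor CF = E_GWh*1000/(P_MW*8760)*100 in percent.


CF = 658 * 1000 / (203.1 * 8760) * 100 = 36.9838 %


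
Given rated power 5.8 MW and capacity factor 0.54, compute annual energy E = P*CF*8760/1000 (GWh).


E = 5.8 * 0.54 * 8760 / 1000 = 27.4363 GWh


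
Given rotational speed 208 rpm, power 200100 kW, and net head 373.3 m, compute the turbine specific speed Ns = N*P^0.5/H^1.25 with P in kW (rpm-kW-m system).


Ns = 208 * 200100^0.5 / 373.3^1.25 = 56.7041


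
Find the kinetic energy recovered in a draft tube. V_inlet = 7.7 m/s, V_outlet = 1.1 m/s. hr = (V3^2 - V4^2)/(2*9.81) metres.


hr = (7.7^2 - 1.1^2) / (2*9.81) = 2.9602 m


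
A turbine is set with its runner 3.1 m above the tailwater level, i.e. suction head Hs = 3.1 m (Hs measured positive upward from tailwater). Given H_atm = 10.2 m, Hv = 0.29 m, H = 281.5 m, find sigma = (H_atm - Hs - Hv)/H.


sigma = (10.2 - 3.1 - 0.29) / 281.5 = 0.0242


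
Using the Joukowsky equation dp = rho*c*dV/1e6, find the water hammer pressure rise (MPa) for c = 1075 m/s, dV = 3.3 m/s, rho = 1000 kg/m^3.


dp = 1000 * 1075 * 3.3 / 1e6 = 3.5475 MPa


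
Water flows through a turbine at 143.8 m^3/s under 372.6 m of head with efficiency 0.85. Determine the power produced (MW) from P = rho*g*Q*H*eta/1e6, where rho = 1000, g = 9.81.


P = 1000 * 9.81 * 143.8 * 372.6 * 0.85 / 1e6 = 446.7758 MW


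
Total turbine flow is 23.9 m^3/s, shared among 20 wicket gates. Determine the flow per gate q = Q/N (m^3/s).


q = 23.9 / 20 = 1.1950 m^3/s


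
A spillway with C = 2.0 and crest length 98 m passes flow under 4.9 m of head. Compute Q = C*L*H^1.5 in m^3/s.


Q = 2.0 * 98 * 4.9^1.5 = 2125.9360 m^3/s


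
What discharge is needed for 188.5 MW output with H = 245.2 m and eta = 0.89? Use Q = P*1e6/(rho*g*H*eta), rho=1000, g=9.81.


Q = 188.5 * 1e6 / (1000 * 9.81 * 245.2 * 0.89) = 88.0505 m^3/s


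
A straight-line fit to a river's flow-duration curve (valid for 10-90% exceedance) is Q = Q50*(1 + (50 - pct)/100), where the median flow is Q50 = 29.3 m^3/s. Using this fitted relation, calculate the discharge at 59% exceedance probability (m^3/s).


Q = 29.3 * (1 + (50 - 59)/100) = 26.6630 m^3/s


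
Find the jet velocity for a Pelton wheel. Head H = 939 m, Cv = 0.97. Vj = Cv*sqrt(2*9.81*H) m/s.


Vj = 0.97 * sqrt(2*9.81*939) = 131.6601 m/s


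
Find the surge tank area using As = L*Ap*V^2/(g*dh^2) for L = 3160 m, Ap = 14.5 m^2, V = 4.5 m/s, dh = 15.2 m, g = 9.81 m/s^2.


As = 3160 * 14.5 * 4.5^2 / (9.81 * 15.2^2) = 409.3775 m^2


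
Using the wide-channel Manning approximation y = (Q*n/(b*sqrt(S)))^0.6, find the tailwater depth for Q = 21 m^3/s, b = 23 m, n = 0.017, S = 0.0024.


y = (21 * 0.017 / (23 * 0.0024^0.5))^0.6 = 0.5018 m


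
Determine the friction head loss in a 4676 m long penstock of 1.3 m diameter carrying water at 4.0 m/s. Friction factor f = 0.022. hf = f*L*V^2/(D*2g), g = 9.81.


hf = 0.022 * 4676 * 4.0^2 / (1.3 * 2 * 9.81) = 64.5320 m


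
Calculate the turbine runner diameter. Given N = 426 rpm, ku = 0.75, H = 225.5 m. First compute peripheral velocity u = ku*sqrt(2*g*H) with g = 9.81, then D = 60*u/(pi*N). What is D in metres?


u = 0.75 * sqrt(2*9.81*225.5) = 49.8866 m/s
D = 60 * 49.8866 / (pi * 426) = 2.2365 m


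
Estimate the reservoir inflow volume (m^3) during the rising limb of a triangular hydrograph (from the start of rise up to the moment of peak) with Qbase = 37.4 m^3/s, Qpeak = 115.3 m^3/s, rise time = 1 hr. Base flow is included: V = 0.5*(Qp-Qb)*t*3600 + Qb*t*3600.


V = 0.5*(115.3 - 37.4)*1*3600 + 37.4*1*3600 = 274860.0000 m^3


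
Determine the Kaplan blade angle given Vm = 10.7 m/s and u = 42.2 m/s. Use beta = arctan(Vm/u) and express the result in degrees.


beta = arctan(10.7 / 42.2) = 14.2278 degrees


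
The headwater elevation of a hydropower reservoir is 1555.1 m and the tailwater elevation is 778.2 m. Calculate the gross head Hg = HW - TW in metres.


Hg = 1555.1 - 778.2 = 776.9000 m


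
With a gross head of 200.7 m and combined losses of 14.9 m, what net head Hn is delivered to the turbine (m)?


Hn = 200.7 - 14.9 = 185.8000 m


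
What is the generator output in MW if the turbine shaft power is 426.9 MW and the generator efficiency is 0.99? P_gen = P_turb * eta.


P_gen = 426.9 * 0.99 = 422.6310 MW


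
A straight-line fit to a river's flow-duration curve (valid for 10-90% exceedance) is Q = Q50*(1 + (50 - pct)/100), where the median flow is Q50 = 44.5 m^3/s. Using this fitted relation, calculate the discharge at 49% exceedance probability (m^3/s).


Q = 44.5 * (1 + (50 - 49)/100) = 44.9450 m^3/s


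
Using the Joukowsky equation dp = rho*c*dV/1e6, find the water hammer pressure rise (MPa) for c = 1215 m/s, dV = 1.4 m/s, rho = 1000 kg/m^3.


dp = 1000 * 1215 * 1.4 / 1e6 = 1.7010 MPa


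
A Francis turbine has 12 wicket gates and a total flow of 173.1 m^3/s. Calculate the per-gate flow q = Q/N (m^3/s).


q = 173.1 / 12 = 14.4250 m^3/s


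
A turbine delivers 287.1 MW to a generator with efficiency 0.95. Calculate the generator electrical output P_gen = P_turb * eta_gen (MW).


P_gen = 287.1 * 0.95 = 272.7450 MW


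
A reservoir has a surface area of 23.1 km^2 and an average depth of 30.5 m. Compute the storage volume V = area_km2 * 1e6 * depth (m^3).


V = 23.1 * 1e6 * 30.5 = 7.0455e+08 m^3


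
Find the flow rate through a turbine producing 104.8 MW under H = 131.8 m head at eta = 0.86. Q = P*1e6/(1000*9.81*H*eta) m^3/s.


Q = 104.8 * 1e6 / (1000 * 9.81 * 131.8 * 0.86) = 94.2494 m^3/s


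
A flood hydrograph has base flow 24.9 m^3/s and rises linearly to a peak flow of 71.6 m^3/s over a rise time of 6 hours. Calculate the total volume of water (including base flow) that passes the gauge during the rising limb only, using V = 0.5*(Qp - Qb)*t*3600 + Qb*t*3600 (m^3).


V = 0.5*(71.6 - 24.9)*6*3600 + 24.9*6*3600 = 1.0422e+06 m^3


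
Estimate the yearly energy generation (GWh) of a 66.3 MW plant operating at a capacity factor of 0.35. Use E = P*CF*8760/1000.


E = 66.3 * 0.35 * 8760 / 1000 = 203.2758 GWh


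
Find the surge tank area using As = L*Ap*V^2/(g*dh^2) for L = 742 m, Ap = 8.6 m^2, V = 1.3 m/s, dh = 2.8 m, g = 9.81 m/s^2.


As = 742 * 8.6 * 1.3^2 / (9.81 * 2.8^2) = 140.2181 m^2


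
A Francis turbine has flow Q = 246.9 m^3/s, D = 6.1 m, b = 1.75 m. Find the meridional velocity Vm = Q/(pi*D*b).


Vm = 246.9 / (pi * 6.1 * 1.75) = 7.3621 m/s


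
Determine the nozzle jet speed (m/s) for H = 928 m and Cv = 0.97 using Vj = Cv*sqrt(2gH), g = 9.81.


Vj = 0.97 * sqrt(2*9.81*928) = 130.8866 m/s


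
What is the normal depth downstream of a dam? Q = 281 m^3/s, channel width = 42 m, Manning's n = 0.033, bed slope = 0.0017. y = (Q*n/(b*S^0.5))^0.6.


y = (281 * 0.033 / (42 * 0.0017^0.5))^0.6 = 2.7368 m


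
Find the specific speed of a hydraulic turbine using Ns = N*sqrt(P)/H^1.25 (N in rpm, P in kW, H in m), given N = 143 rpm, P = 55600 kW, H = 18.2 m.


Ns = 143 * 55600^0.5 / 18.2^1.25 = 896.9830


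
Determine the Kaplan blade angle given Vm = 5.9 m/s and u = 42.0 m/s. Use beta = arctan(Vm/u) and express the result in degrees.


beta = arctan(5.9 / 42.0) = 7.9964 degrees


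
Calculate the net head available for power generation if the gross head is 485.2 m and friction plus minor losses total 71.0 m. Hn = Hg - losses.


Hn = 485.2 - 71.0 = 414.2000 m


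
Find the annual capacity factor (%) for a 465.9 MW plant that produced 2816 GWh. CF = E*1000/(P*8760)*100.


CF = 2816 * 1000 / (465.9 * 8760) * 100 = 68.9979 %


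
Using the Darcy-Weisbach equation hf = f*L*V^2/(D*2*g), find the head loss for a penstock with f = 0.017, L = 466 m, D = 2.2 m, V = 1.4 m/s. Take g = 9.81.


hf = 0.017 * 466 * 1.4^2 / (2.2 * 2 * 9.81) = 0.3597 m


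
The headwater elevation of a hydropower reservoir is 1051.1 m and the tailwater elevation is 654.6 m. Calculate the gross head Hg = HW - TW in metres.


Hg = 1051.1 - 654.6 = 396.5000 m


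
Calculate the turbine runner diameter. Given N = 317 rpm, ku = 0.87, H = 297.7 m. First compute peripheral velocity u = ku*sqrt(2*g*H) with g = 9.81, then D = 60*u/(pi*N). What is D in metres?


u = 0.87 * sqrt(2*9.81*297.7) = 66.4903 m/s
D = 60 * 66.4903 / (pi * 317) = 4.0059 m


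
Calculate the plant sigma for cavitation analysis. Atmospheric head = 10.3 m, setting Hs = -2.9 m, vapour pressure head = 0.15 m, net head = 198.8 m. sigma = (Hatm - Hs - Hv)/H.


sigma = (10.3 - (-2.9) - 0.15) / 198.8 = 0.0656


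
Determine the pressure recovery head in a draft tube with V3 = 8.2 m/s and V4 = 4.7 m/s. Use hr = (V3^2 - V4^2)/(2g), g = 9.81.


hr = (8.2^2 - 4.7^2) / (2*9.81) = 2.3012 m


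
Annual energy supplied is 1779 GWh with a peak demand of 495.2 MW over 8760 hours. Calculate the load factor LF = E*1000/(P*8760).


LF = 1779 * 1000 / (495.2 * 8760) = 0.4101


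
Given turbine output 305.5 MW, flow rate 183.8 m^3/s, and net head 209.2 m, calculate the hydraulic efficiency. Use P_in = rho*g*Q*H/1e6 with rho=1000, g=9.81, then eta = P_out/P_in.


P_in = 1000 * 9.81 * 183.8 * 209.2 / 1e6 = 377.2039 MW
eta = 305.5 / 377.2039 = 0.8099


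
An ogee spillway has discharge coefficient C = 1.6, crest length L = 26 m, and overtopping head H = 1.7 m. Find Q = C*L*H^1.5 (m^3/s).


Q = 1.6 * 26 * 1.7^1.5 = 92.2076 m^3/s


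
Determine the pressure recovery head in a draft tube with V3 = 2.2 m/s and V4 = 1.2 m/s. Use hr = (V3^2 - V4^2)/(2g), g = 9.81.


hr = (2.2^2 - 1.2^2) / (2*9.81) = 0.1733 m


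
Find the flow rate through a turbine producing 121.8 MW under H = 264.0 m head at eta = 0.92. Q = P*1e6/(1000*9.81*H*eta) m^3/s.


Q = 121.8 * 1e6 / (1000 * 9.81 * 264.0 * 0.92) = 51.1195 m^3/s


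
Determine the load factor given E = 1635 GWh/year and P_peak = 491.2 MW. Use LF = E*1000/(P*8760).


LF = 1635 * 1000 / (491.2 * 8760) = 0.3800


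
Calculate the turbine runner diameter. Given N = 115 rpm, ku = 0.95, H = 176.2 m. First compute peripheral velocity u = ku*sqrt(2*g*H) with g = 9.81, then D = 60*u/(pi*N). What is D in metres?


u = 0.95 * sqrt(2*9.81*176.2) = 55.8568 m/s
D = 60 * 55.8568 / (pi * 115) = 9.2764 m


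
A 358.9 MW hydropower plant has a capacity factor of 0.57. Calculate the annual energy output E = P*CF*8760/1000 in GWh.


E = 358.9 * 0.57 * 8760 / 1000 = 1792.0595 GWh


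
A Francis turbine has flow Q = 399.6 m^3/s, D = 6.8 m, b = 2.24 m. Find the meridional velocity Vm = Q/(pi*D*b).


Vm = 399.6 / (pi * 6.8 * 2.24) = 8.3506 m/s


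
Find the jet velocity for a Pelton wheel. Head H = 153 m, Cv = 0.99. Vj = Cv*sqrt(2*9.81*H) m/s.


Vj = 0.99 * sqrt(2*9.81*153) = 54.2413 m/s


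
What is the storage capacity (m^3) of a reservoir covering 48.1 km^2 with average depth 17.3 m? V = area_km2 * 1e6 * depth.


V = 48.1 * 1e6 * 17.3 = 8.3213e+08 m^3


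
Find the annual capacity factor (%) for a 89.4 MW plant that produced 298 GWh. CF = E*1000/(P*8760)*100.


CF = 298 * 1000 / (89.4 * 8760) * 100 = 38.0518 %


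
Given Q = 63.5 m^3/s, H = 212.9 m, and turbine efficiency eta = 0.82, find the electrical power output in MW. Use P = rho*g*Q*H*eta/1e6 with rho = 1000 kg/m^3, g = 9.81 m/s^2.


P = 1000 * 9.81 * 63.5 * 212.9 * 0.82 / 1e6 = 108.7507 MW


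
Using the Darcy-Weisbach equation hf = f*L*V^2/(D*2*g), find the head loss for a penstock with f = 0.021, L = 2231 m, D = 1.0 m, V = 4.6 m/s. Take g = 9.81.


hf = 0.021 * 2231 * 4.6^2 / (1.0 * 2 * 9.81) = 50.5284 m


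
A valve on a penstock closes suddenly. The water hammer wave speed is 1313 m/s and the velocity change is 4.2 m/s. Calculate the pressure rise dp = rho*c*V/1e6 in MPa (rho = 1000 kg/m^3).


dp = 1000 * 1313 * 4.2 / 1e6 = 5.5146 MPa


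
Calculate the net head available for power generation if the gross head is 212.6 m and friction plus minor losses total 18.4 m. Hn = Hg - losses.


Hn = 212.6 - 18.4 = 194.2000 m


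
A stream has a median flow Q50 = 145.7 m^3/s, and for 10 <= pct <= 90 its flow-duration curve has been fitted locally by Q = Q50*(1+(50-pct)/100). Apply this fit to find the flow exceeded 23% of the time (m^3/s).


Q = 145.7 * (1 + (50 - 23)/100) = 185.0390 m^3/s


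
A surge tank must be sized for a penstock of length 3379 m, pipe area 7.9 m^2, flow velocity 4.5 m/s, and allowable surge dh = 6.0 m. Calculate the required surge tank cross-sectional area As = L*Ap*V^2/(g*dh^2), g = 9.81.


As = 3379 * 7.9 * 4.5^2 / (9.81 * 6.0^2) = 1530.6250 m^2


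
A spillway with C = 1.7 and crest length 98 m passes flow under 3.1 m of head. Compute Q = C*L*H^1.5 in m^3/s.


Q = 1.7 * 98 * 3.1^1.5 = 909.3217 m^3/s
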